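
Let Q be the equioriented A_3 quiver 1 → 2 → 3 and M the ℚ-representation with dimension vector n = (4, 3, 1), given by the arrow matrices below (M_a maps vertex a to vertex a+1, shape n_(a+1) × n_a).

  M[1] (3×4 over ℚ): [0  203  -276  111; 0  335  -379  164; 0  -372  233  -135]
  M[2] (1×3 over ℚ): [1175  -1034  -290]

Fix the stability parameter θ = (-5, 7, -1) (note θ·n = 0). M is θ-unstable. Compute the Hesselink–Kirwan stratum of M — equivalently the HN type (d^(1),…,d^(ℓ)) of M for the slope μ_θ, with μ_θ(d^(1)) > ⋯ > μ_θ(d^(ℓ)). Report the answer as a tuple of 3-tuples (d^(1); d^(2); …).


Via rank(M_{q-1}∘⋯∘M_p): M ≅ I[1,1], I[1,2]^2, I[1,3].
μ_θ-semistable layers: μ^(1)=7; μ^(2)=3; μ^(3)=-5

((0, 2, 0); (0, 1, 1); (4, 0, 0))


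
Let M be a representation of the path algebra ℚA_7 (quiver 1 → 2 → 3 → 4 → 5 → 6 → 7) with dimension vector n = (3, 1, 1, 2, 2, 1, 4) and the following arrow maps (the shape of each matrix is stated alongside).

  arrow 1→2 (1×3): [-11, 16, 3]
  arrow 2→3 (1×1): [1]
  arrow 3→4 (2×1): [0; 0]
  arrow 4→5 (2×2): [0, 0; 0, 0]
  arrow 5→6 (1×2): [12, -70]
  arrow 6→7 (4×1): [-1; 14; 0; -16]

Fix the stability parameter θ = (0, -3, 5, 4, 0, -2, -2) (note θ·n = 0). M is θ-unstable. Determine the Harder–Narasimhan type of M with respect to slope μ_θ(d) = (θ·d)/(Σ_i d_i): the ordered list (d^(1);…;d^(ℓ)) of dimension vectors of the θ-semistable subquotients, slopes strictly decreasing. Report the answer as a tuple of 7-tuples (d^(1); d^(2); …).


Barcode: M ≅ I[1,1]^2, I[1,3], I[4,4]^2, I[5,5], I[5,7], I[7,7]^3. HN layers by μ_θ (6 steps, strictly decreasing):
  μ^(1)=5; μ^(2)=4; μ^(3)=0; μ^(4)=-4/3; μ^(5)=-3/2; μ^(6)=-2

((0, 0, 1, 0, 0, 0, 0); (0, 0, 0, 2, 0, 0, 0); (2, 0, 0, 0, 1, 0, 0); (0, 0, 0, 0, 1, 1, 1); (1, 1, 0, 0, 0, 0, 0); (0, 0, 0, 0, 0, 0, 3))


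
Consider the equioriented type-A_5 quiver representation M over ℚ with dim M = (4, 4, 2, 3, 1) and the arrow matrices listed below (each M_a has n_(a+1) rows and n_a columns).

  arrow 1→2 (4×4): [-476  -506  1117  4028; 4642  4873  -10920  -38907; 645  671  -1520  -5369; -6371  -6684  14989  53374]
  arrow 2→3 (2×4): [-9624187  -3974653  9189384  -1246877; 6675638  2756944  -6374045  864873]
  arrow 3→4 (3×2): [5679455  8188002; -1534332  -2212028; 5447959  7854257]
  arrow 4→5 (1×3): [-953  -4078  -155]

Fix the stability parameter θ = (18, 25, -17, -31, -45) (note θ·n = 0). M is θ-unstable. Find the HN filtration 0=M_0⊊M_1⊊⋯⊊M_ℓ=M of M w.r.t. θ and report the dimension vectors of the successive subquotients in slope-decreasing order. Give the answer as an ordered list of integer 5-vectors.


Interval decomposition of M: I[1,1], I[1,2], I[1,4], I[1,5], I[2,2], I[4,4].
HN type (ℓ=5): μ^(1)=25; μ^(2)=18; μ^(3)=-5/4; μ^(4)=-10; μ^(5)=-31

((0, 2, 0, 0, 0); (2, 0, 0, 0, 0); (1, 1, 1, 1, 0); (1, 1, 1, 1, 1); (0, 0, 0, 1, 0))


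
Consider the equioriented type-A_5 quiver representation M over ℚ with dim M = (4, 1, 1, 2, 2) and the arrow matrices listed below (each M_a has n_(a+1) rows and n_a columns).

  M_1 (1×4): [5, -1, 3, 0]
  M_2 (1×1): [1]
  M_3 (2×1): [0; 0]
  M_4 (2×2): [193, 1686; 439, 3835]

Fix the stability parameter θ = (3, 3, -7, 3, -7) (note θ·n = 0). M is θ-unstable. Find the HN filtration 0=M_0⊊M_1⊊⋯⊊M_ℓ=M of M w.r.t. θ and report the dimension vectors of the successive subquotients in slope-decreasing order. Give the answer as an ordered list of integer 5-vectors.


Via rank(M_{q-1}∘⋯∘M_p): M ≅ I[1,1]^3, I[1,3], I[4,5]^2.
μ_θ-semistable layers: μ^(1)=3; μ^(2)=-1/3; μ^(3)=-2

((3, 0, 0, 0, 0); (1, 1, 1, 0, 0); (0, 0, 0, 2, 2))


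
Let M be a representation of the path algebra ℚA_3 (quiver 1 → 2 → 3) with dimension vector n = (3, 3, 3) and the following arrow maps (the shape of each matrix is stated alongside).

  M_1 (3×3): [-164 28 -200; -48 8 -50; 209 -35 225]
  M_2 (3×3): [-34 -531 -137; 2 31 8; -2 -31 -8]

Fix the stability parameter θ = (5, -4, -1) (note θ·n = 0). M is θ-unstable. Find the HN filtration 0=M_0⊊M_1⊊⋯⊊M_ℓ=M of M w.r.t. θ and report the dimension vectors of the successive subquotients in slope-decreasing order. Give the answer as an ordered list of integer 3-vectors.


Via rank(M_{q-1}∘⋯∘M_p): M ≅ I[1,1], I[1,3]^2, I[2,2], I[3,3].
μ_θ-semistable layers: μ^(1)=5; μ^(2)=0; μ^(3)=-1; μ^(4)=-4

((1, 0, 0); (2, 2, 2); (0, 0, 1); (0, 1, 0))


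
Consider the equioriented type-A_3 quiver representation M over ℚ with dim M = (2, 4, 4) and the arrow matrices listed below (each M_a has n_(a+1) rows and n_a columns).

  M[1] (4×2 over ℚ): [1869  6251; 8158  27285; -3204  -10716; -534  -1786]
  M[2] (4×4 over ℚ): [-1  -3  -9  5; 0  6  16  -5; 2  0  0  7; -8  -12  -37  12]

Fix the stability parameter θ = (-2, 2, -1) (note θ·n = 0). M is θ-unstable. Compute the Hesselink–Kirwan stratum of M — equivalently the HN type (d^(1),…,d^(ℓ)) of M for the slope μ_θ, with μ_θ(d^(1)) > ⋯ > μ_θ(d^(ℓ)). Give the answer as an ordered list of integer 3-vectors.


Via rank(M_{q-1}∘⋯∘M_p): M ≅ I[1,2], I[1,3], I[2,3]^2, I[3,3].
μ_θ-semistable layers: μ^(1)=2; μ^(2)=1/2; μ^(3)=-1; μ^(4)=-2

((0, 1, 0); (0, 3, 3); (0, 0, 1); (2, 0, 0))


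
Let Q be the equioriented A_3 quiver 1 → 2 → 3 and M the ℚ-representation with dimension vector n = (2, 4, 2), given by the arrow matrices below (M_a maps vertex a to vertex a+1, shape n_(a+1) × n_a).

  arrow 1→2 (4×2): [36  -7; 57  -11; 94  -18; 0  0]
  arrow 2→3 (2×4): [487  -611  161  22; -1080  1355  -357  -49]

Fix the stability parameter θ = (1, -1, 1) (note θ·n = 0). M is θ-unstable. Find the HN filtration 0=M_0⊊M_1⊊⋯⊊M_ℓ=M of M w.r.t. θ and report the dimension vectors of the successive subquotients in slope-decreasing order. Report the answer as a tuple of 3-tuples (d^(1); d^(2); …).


Via rank(M_{q-1}∘⋯∘M_p): M ≅ I[1,3]^2, I[2,2]^2.
μ_θ-semistable layers: μ^(1)=1; μ^(2)=0; μ^(3)=-1

((0, 0, 2); (2, 2, 0); (0, 2, 0))


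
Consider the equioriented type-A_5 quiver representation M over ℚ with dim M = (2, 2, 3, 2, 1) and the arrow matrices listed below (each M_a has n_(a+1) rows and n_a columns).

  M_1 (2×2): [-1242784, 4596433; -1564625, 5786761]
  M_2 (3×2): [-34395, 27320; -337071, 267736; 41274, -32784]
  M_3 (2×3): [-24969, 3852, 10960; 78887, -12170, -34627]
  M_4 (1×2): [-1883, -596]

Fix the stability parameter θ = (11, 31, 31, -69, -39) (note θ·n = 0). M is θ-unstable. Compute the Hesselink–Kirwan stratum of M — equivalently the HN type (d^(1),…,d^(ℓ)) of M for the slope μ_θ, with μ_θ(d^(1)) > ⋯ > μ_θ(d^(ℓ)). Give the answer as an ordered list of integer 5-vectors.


Via rank(M_{q-1}∘⋯∘M_p): M ≅ I[1,2], I[1,5], I[3,3], I[3,4].
μ_θ-semistable layers: μ^(1)=31; μ^(2)=11; μ^(3)=-7; μ^(4)=-19

((0, 1, 1, 0, 0); (1, 0, 0, 0, 0); (1, 1, 1, 1, 1); (0, 0, 1, 1, 0))


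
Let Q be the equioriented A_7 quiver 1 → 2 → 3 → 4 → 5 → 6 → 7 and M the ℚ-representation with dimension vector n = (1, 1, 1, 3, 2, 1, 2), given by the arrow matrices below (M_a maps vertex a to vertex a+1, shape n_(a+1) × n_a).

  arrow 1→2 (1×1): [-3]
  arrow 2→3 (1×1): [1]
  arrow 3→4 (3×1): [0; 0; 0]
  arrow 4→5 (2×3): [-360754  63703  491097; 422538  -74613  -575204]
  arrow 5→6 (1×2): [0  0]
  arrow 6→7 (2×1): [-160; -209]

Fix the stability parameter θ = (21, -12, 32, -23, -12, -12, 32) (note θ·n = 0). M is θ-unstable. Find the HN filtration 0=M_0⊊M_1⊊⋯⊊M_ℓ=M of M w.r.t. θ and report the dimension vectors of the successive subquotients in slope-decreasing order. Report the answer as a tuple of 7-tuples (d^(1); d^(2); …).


Barcode: M ≅ I[1,3], I[4,4], I[4,5]^2, I[6,7], I[7,7]. HN layers by μ_θ (4 steps, strictly decreasing):
  μ^(1)=32; μ^(2)=9/2; μ^(3)=-12; μ^(4)=-23

((0, 0, 1, 0, 0, 0, 2); (1, 1, 0, 0, 0, 0, 0); (0, 0, 0, 0, 2, 1, 0); (0, 0, 0, 3, 0, 0, 0))


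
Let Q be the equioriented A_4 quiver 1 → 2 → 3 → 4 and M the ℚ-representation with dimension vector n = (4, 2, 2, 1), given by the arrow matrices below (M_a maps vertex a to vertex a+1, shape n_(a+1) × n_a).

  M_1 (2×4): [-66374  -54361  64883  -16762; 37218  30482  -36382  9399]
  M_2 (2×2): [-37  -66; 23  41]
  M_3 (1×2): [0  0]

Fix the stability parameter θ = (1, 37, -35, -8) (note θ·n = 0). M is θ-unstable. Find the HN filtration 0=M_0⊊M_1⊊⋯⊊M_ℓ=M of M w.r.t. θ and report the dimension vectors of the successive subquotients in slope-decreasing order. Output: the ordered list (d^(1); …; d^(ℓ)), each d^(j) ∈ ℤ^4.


Via rank(M_{q-1}∘⋯∘M_p): M ≅ I[1,1]^2, I[1,3]^2, I[4,4].
μ_θ-semistable layers: μ^(1)=1; μ^(2)=-8

((4, 2, 2, 0); (0, 0, 0, 1))


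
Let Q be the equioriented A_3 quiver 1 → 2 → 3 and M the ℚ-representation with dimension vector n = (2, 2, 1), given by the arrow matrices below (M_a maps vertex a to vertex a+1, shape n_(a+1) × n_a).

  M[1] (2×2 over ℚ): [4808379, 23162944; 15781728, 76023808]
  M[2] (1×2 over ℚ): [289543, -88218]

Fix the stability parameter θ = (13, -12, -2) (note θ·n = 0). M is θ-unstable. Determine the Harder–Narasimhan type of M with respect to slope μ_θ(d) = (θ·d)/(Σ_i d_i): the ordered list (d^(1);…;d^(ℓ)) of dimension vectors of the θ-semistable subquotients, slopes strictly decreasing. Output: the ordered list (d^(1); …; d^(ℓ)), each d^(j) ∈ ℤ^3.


Interval decomposition of M: I[1,1], I[1,3], I[2,2].
HN type (ℓ=3): μ^(1)=13; μ^(2)=-1/3; μ^(3)=-12

((1, 0, 0); (1, 1, 1); (0, 1, 0))


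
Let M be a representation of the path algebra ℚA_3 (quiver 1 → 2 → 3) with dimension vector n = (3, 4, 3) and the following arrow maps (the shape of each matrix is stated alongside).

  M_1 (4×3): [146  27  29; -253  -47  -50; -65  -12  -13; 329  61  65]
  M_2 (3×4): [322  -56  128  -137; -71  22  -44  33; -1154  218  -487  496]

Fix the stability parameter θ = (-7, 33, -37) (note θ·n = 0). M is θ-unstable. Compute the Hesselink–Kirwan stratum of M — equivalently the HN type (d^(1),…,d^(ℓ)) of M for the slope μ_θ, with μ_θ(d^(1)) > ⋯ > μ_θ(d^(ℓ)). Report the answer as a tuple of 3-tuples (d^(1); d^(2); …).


Barcode: M ≅ I[1,3]^3, I[2,2]. HN layers by μ_θ (3 steps, strictly decreasing):
  μ^(1)=33; μ^(2)=-2; μ^(3)=-7

((0, 1, 0); (0, 3, 3); (3, 0, 0))


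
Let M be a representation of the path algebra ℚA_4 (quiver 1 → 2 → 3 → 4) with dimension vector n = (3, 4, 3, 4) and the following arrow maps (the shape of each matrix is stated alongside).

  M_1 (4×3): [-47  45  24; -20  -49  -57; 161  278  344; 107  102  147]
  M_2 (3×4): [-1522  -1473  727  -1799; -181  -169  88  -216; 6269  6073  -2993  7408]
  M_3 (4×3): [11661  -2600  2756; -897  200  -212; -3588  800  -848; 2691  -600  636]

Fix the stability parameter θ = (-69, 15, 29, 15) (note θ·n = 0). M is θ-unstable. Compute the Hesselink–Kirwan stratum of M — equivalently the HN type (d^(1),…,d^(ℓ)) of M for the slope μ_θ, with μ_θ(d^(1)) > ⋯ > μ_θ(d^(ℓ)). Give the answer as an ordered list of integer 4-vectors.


Barcode: M ≅ I[1,3]^2, I[1,4], I[2,2], I[4,4]^3. HN layers by μ_θ (4 steps, strictly decreasing):
  μ^(1)=29; μ^(2)=22; μ^(3)=15; μ^(4)=-69

((0, 0, 2, 0); (0, 0, 1, 1); (0, 4, 0, 3); (3, 0, 0, 0))


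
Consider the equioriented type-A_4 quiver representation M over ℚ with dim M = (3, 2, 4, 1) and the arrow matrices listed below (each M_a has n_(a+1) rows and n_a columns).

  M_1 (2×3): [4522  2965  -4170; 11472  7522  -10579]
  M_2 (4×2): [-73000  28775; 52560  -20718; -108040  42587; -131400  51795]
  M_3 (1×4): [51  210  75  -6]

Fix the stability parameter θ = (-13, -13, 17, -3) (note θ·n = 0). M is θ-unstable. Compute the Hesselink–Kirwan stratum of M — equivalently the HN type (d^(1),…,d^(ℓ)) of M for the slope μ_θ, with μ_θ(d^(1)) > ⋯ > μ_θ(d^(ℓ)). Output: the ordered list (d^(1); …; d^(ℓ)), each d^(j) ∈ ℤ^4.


Interval decomposition of M: I[1,1], I[1,2], I[1,3], I[3,3]^2, I[3,4].
HN type (ℓ=3): μ^(1)=17; μ^(2)=7; μ^(3)=-13

((0, 0, 3, 0); (0, 0, 1, 1); (3, 2, 0, 0))


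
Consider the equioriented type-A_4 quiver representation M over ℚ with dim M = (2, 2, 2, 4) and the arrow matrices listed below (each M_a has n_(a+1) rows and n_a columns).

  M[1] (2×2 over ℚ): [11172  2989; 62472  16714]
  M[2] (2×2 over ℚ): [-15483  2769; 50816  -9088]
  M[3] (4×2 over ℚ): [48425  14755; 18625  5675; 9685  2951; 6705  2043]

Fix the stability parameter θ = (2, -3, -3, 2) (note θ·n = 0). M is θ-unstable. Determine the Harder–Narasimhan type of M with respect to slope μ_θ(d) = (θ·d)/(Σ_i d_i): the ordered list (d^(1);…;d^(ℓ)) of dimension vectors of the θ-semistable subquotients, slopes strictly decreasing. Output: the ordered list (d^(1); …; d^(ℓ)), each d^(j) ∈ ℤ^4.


Via rank(M_{q-1}∘⋯∘M_p): M ≅ I[1,1], I[1,4], I[2,2], I[3,3], I[4,4]^3.
μ_θ-semistable layers: μ^(1)=2; μ^(2)=-4/3; μ^(3)=-3

((1, 0, 0, 4); (1, 1, 1, 0); (0, 1, 1, 0))


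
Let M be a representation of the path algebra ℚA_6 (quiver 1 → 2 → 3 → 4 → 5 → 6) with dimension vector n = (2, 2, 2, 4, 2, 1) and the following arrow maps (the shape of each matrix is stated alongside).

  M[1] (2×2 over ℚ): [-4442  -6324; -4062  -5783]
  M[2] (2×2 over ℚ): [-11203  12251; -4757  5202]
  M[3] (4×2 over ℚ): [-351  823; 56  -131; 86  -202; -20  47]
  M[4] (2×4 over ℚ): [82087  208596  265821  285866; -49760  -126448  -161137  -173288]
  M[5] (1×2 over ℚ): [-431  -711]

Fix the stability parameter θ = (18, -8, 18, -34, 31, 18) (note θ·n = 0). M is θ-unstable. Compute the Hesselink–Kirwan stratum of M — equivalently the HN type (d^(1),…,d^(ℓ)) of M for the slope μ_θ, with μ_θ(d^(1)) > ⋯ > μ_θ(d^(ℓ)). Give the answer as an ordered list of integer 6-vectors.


Via rank(M_{q-1}∘⋯∘M_p): M ≅ I[1,4], I[1,6], I[4,4], I[4,5].
μ_θ-semistable layers: μ^(1)=31; μ^(2)=49/2; μ^(3)=-3/2; μ^(4)=-34

((0, 0, 0, 0, 1, 0); (0, 0, 0, 0, 1, 1); (2, 2, 2, 2, 0, 0); (0, 0, 0, 2, 0, 0))


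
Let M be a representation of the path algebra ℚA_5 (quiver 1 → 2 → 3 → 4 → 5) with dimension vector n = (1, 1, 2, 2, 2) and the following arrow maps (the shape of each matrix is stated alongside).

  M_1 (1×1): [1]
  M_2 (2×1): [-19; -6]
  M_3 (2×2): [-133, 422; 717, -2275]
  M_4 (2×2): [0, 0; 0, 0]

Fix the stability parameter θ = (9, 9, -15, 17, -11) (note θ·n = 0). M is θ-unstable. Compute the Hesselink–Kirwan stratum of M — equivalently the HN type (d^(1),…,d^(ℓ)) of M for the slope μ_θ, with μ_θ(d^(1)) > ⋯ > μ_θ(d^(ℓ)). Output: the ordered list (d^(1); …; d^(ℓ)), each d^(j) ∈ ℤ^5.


Interval decomposition of M: I[1,4], I[3,4], I[5,5]^2.
HN type (ℓ=4): μ^(1)=17; μ^(2)=1; μ^(3)=-11; μ^(4)=-15

((0, 0, 0, 2, 0); (1, 1, 1, 0, 0); (0, 0, 0, 0, 2); (0, 0, 1, 0, 0))


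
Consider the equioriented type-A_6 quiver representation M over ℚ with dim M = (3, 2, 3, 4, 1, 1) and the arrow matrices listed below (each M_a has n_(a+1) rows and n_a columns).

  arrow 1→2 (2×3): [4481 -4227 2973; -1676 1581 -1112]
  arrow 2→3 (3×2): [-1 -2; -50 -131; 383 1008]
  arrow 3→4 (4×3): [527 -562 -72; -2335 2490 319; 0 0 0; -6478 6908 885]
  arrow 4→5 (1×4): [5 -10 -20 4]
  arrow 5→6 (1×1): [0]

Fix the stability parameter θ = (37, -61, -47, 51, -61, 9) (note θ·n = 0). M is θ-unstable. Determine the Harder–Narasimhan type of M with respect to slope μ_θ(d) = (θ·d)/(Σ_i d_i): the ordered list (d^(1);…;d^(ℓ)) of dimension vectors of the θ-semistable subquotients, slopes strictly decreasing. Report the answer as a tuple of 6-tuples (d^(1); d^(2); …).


Barcode: M ≅ I[1,1], I[1,3], I[1,5], I[3,4], I[4,4]^2, I[6,6]. HN layers by μ_θ (6 steps, strictly decreasing):
  μ^(1)=51; μ^(2)=37; μ^(3)=9; μ^(4)=-5; μ^(5)=-71/3; μ^(6)=-47

((0, 0, 0, 3, 0, 0); (1, 0, 0, 0, 0, 0); (0, 0, 0, 0, 0, 1); (0, 0, 0, 1, 1, 0); (2, 2, 2, 0, 0, 0); (0, 0, 1, 0, 0, 0))


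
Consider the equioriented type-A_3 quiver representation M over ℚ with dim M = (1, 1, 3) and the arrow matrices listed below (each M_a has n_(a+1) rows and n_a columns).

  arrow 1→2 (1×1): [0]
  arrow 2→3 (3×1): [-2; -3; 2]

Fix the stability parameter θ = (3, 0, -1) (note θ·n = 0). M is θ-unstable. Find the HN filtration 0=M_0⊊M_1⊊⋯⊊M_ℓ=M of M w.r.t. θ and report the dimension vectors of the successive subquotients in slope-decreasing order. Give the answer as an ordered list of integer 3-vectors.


Via rank(M_{q-1}∘⋯∘M_p): M ≅ I[1,1], I[2,3], I[3,3]^2.
μ_θ-semistable layers: μ^(1)=3; μ^(2)=-1/2; μ^(3)=-1

((1, 0, 0); (0, 1, 1); (0, 0, 2))


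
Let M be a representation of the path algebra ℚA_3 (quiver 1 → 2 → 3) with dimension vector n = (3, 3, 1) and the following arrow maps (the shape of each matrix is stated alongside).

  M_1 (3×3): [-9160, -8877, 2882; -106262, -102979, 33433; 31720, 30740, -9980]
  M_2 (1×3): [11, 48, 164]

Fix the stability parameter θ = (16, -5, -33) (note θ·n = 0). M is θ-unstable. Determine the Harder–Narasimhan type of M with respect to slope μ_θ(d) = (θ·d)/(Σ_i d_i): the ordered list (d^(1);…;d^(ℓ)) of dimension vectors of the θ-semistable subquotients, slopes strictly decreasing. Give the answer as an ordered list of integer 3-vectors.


Interval decomposition of M: I[1,1], I[1,2], I[1,3], I[2,2].
HN type (ℓ=4): μ^(1)=16; μ^(2)=11/2; μ^(3)=-5; μ^(4)=-22/3

((1, 0, 0); (1, 1, 0); (0, 1, 0); (1, 1, 1))


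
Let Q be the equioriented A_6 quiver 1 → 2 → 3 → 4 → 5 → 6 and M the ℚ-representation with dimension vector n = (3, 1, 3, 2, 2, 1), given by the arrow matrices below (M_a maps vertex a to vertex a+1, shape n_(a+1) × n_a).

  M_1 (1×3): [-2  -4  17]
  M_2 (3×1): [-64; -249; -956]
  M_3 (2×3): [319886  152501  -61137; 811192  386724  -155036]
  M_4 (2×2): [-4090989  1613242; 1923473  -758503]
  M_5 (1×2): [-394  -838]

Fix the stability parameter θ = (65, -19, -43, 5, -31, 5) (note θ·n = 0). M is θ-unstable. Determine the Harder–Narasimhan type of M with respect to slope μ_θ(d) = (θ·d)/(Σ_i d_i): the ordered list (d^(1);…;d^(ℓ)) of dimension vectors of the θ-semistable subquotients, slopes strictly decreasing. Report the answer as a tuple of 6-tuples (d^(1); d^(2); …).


Barcode: M ≅ I[1,1]^2, I[1,6], I[3,3], I[3,5]. HN layers by μ_θ (5 steps, strictly decreasing):
  μ^(1)=65; μ^(2)=5; μ^(3)=-23/5; μ^(4)=-13; μ^(5)=-43

((2, 0, 0, 0, 0, 0); (0, 0, 0, 0, 0, 1); (1, 1, 1, 1, 1, 0); (0, 0, 0, 1, 1, 0); (0, 0, 2, 0, 0, 0))


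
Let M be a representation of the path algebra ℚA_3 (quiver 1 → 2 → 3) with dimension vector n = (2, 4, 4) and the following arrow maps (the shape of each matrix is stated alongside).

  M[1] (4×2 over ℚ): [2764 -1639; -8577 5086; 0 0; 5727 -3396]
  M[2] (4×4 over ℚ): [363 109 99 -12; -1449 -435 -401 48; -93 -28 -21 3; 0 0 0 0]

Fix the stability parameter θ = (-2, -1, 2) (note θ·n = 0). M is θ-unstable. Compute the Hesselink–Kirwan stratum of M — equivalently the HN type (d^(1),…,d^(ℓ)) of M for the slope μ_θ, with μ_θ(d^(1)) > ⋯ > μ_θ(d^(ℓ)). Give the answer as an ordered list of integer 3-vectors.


Interval decomposition of M: I[1,2], I[1,3], I[2,2], I[2,3], I[3,3]^2.
HN type (ℓ=3): μ^(1)=2; μ^(2)=-1; μ^(3)=-2

((0, 0, 4); (0, 4, 0); (2, 0, 0))


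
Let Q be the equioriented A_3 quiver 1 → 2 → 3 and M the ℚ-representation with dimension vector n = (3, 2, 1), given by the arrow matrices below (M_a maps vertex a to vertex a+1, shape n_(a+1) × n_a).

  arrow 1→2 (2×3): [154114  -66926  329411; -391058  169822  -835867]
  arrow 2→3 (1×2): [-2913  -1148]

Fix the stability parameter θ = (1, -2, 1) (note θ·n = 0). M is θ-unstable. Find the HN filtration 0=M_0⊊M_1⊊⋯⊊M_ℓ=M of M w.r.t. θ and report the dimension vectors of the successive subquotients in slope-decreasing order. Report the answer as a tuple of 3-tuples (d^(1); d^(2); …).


Via rank(M_{q-1}∘⋯∘M_p): M ≅ I[1,1]^2, I[1,3], I[2,2].
μ_θ-semistable layers: μ^(1)=1; μ^(2)=-1/2; μ^(3)=-2

((2, 0, 1); (1, 1, 0); (0, 1, 0))


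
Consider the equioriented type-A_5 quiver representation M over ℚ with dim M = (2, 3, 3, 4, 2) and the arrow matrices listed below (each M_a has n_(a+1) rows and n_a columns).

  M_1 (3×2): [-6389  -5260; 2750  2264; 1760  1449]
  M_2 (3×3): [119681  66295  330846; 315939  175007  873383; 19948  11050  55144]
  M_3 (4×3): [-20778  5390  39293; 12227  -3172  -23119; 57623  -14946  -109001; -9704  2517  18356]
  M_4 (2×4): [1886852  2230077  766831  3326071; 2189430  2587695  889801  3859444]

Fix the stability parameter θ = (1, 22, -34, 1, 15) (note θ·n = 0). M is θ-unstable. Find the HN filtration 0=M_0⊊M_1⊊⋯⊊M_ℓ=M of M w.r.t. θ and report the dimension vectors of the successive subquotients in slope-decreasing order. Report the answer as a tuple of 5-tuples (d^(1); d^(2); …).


Interval decomposition of M: I[1,4], I[1,5], I[2,4], I[4,5].
HN type (ℓ=4): μ^(1)=15; μ^(2)=1; μ^(3)=-11/3; μ^(4)=-6

((0, 0, 0, 0, 2); (0, 0, 0, 4, 0); (2, 2, 2, 0, 0); (0, 1, 1, 0, 0))


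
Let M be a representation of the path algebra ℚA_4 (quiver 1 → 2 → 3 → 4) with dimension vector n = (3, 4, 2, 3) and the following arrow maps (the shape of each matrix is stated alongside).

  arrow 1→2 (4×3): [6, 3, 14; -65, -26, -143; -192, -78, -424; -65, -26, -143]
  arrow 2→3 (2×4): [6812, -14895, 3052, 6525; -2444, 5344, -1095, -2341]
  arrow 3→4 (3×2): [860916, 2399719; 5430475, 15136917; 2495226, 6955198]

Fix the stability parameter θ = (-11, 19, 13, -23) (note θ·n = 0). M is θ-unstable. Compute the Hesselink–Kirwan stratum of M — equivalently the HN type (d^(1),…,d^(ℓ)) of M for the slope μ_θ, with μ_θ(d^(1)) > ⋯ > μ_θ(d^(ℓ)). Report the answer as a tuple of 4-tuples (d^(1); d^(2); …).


Barcode: M ≅ I[1,1], I[1,2], I[1,4], I[2,2], I[2,4], I[4,4]. HN layers by μ_θ (4 steps, strictly decreasing):
  μ^(1)=19; μ^(2)=3; μ^(3)=-11; μ^(4)=-23

((0, 2, 0, 0); (0, 2, 2, 2); (3, 0, 0, 0); (0, 0, 0, 1))


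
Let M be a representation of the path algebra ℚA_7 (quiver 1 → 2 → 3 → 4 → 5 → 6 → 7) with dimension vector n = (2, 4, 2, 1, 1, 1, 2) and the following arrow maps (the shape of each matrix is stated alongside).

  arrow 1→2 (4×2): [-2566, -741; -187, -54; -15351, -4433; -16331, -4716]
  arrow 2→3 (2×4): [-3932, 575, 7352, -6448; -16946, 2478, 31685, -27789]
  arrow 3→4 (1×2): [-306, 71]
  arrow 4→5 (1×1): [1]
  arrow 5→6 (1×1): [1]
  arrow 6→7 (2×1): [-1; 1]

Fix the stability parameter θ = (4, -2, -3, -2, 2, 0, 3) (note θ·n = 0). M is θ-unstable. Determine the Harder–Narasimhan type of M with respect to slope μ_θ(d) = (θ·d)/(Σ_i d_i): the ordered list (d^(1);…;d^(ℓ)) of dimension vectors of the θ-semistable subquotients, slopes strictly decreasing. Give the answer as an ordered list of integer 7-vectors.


Interval decomposition of M: I[1,3], I[1,7], I[2,2]^2, I[7,7].
HN type (ℓ=5): μ^(1)=3; μ^(2)=1; μ^(3)=-1/3; μ^(4)=-3/4; μ^(5)=-2

((0, 0, 0, 0, 0, 0, 2); (0, 0, 0, 0, 1, 1, 0); (1, 1, 1, 0, 0, 0, 0); (1, 1, 1, 1, 0, 0, 0); (0, 2, 0, 0, 0, 0, 0))


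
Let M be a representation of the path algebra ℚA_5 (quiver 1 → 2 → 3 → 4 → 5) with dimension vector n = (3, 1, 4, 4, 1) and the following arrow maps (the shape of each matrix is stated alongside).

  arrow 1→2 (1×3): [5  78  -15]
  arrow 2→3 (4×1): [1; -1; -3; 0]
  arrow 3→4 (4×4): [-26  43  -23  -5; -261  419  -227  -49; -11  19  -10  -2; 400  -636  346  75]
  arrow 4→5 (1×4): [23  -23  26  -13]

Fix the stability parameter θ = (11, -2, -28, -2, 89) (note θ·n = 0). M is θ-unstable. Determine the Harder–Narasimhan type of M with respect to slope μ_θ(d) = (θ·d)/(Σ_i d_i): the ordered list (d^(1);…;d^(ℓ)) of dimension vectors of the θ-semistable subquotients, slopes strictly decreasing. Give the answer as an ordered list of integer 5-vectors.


Interval decomposition of M: I[1,1]^2, I[1,5], I[3,4]^3.
HN type (ℓ=5): μ^(1)=89; μ^(2)=11; μ^(3)=-2; μ^(4)=-19/3; μ^(5)=-28

((0, 0, 0, 0, 1); (2, 0, 0, 0, 0); (0, 0, 0, 4, 0); (1, 1, 1, 0, 0); (0, 0, 3, 0, 0))


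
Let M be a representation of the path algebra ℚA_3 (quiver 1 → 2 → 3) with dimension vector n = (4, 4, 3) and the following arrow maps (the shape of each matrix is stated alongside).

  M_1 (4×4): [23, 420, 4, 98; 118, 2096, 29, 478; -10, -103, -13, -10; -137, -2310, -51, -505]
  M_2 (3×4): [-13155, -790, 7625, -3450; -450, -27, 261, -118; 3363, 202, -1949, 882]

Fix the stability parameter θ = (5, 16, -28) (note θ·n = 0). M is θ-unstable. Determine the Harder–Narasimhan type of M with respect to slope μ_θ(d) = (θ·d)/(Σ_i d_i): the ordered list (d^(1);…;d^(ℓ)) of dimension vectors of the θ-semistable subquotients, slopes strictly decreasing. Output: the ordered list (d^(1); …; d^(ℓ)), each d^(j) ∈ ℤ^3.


Barcode: M ≅ I[1,2]^2, I[1,3]^2, I[3,3]. HN layers by μ_θ (4 steps, strictly decreasing):
  μ^(1)=16; μ^(2)=5; μ^(3)=-7/3; μ^(4)=-28

((0, 2, 0); (2, 0, 0); (2, 2, 2); (0, 0, 1))


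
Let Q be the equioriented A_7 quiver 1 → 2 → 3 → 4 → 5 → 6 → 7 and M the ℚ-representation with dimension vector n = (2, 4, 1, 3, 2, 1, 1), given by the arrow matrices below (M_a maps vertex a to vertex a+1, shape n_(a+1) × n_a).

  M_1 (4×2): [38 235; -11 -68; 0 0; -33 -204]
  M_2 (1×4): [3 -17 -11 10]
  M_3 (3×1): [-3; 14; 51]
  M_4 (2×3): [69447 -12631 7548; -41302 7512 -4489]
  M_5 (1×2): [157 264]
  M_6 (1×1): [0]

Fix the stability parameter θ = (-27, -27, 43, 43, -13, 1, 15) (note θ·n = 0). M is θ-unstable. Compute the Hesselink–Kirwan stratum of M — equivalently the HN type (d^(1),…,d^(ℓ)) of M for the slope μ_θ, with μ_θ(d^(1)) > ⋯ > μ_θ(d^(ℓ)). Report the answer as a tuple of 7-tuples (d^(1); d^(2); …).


Via rank(M_{q-1}∘⋯∘M_p): M ≅ I[1,2], I[1,6], I[2,2]^2, I[4,4], I[4,5], I[7,7].
μ_θ-semistable layers: μ^(1)=43; μ^(2)=37/2; μ^(3)=15; μ^(4)=-27

((0, 0, 0, 1, 0, 0, 0); (0, 0, 1, 1, 1, 1, 0); (0, 0, 0, 1, 1, 0, 1); (2, 4, 0, 0, 0, 0, 0))


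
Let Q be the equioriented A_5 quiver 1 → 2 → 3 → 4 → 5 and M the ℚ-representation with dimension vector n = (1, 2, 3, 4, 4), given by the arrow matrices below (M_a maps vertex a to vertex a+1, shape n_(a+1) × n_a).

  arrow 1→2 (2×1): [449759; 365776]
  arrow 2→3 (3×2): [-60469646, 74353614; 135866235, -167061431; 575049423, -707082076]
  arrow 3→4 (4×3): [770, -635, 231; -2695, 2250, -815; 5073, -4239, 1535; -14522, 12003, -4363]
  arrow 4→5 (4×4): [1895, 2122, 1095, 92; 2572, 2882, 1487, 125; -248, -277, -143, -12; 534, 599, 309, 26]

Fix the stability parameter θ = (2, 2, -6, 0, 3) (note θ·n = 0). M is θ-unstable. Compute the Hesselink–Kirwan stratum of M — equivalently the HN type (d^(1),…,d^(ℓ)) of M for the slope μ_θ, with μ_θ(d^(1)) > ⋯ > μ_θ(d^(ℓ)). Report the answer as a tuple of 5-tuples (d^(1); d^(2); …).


Interval decomposition of M: I[1,5], I[2,4], I[3,5], I[4,5], I[5,5].
HN type (ℓ=5): μ^(1)=3; μ^(2)=0; μ^(3)=-2/3; μ^(4)=-2; μ^(5)=-6

((0, 0, 0, 0, 4); (0, 0, 0, 4, 0); (1, 1, 1, 0, 0); (0, 1, 1, 0, 0); (0, 0, 1, 0, 0))


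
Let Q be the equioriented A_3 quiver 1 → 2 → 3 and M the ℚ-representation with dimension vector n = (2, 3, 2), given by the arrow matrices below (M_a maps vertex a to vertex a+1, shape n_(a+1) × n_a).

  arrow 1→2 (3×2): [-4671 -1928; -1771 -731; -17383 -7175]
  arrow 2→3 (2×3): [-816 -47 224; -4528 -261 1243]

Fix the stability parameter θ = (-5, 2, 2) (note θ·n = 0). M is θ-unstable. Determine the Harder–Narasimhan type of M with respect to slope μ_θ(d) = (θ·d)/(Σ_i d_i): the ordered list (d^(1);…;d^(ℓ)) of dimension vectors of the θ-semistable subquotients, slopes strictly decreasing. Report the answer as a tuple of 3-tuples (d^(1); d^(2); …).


Via rank(M_{q-1}∘⋯∘M_p): M ≅ I[1,2], I[1,3], I[2,3].
μ_θ-semistable layers: μ^(1)=2; μ^(2)=-5

((0, 3, 2); (2, 0, 0))


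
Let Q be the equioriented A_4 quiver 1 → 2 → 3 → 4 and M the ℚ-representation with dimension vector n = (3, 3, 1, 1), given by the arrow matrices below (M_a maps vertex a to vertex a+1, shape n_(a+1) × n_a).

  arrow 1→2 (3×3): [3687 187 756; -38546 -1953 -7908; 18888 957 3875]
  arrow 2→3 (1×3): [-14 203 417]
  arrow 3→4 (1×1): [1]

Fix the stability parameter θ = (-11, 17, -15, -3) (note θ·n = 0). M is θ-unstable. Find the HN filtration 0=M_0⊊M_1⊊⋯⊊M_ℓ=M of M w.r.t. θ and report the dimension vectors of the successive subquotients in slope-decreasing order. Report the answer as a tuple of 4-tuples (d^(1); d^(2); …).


Via rank(M_{q-1}∘⋯∘M_p): M ≅ I[1,2]^2, I[1,4].
μ_θ-semistable layers: μ^(1)=17; μ^(2)=-1/3; μ^(3)=-11

((0, 2, 0, 0); (0, 1, 1, 1); (3, 0, 0, 0))


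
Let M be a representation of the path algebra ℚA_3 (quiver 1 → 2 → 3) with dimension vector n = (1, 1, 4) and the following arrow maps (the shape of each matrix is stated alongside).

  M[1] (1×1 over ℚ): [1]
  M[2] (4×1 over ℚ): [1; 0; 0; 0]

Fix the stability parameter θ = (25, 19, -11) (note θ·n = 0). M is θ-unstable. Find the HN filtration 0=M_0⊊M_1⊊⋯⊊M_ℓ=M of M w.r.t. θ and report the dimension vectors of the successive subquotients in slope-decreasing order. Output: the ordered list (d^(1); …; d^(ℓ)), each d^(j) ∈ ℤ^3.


Barcode: M ≅ I[1,3], I[3,3]^3. HN layers by μ_θ (2 steps, strictly decreasing):
  μ^(1)=11; μ^(2)=-11

((1, 1, 1); (0, 0, 3))


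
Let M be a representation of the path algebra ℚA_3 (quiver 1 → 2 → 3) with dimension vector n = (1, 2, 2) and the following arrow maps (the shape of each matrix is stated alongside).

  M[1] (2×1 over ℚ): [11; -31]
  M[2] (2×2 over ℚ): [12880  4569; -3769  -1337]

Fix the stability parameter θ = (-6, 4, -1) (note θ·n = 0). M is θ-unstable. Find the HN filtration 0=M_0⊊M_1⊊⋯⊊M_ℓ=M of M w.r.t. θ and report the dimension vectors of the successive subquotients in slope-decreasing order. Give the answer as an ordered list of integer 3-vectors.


Interval decomposition of M: I[1,3], I[2,3].
HN type (ℓ=2): μ^(1)=3/2; μ^(2)=-6

((0, 2, 2); (1, 0, 0))


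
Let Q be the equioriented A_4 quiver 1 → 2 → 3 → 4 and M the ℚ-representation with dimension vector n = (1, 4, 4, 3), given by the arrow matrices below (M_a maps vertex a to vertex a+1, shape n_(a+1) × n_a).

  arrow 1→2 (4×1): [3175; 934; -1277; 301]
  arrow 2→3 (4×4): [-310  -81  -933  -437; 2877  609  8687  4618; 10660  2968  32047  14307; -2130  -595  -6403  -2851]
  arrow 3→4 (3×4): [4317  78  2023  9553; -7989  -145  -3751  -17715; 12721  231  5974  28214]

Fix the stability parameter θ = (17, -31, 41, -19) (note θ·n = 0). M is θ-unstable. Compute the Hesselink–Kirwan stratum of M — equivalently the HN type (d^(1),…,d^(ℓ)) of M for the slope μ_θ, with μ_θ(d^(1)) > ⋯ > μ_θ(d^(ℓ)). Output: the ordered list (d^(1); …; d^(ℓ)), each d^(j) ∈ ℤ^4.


Interval decomposition of M: I[1,2], I[2,4]^3, I[3,3].
HN type (ℓ=4): μ^(1)=41; μ^(2)=11; μ^(3)=-7; μ^(4)=-31

((0, 0, 1, 0); (0, 0, 3, 3); (1, 1, 0, 0); (0, 3, 0, 0))


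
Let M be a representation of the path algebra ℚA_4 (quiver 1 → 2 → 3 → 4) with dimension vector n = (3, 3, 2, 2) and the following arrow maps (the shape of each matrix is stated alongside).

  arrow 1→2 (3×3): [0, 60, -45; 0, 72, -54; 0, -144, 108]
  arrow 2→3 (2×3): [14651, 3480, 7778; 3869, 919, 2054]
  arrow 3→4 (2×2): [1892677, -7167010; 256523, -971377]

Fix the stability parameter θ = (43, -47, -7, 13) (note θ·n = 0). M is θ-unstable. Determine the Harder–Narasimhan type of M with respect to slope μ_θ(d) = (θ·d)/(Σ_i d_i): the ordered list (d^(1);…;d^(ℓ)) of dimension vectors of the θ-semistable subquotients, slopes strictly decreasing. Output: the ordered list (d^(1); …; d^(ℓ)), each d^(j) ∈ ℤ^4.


Via rank(M_{q-1}∘⋯∘M_p): M ≅ I[1,1]^2, I[1,4], I[2,2], I[2,4].
μ_θ-semistable layers: μ^(1)=43; μ^(2)=13; μ^(3)=-11/3; μ^(4)=-7; μ^(5)=-47

((2, 0, 0, 0); (0, 0, 0, 2); (1, 1, 1, 0); (0, 0, 1, 0); (0, 2, 0, 0))


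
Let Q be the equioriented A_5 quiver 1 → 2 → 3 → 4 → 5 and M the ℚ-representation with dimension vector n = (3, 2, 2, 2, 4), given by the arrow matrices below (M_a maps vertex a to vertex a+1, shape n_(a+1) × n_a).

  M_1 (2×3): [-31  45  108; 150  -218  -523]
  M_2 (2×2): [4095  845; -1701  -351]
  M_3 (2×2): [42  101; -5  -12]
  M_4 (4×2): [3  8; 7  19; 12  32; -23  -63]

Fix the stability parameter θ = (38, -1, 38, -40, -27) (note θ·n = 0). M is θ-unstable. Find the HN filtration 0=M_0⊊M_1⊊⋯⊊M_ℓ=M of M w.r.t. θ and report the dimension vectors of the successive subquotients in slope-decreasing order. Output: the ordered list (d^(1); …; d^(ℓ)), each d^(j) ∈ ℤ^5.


Barcode: M ≅ I[1,1], I[1,2], I[1,5], I[3,5], I[5,5]^2. HN layers by μ_θ (5 steps, strictly decreasing):
  μ^(1)=38; μ^(2)=37/2; μ^(3)=8/5; μ^(4)=-29/3; μ^(5)=-27

((1, 0, 0, 0, 0); (1, 1, 0, 0, 0); (1, 1, 1, 1, 1); (0, 0, 1, 1, 1); (0, 0, 0, 0, 2))


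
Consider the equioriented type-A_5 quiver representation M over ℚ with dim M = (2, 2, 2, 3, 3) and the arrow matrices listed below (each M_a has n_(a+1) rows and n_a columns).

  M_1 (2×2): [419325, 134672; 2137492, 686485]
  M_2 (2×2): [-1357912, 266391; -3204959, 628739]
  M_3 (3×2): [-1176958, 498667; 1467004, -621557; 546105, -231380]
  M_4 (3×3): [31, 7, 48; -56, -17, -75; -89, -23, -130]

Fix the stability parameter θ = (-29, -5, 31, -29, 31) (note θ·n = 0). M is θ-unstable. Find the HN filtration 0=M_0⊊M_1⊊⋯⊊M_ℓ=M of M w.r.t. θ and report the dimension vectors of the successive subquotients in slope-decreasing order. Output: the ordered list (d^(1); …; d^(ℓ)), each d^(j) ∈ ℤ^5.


Interval decomposition of M: I[1,4], I[1,5], I[4,5], I[5,5].
HN type (ℓ=4): μ^(1)=31; μ^(2)=1; μ^(3)=-5; μ^(4)=-29

((0, 0, 0, 0, 3); (0, 0, 2, 2, 0); (0, 2, 0, 0, 0); (2, 0, 0, 1, 0))


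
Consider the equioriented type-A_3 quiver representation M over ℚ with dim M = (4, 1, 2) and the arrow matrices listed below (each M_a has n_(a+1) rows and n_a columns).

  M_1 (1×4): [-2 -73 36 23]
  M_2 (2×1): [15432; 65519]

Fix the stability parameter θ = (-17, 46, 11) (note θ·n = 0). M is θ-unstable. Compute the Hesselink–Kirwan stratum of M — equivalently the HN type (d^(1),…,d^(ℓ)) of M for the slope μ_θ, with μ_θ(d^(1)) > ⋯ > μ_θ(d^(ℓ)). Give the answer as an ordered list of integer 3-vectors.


Via rank(M_{q-1}∘⋯∘M_p): M ≅ I[1,1]^3, I[1,3], I[3,3].
μ_θ-semistable layers: μ^(1)=57/2; μ^(2)=11; μ^(3)=-17

((0, 1, 1); (0, 0, 1); (4, 0, 0))


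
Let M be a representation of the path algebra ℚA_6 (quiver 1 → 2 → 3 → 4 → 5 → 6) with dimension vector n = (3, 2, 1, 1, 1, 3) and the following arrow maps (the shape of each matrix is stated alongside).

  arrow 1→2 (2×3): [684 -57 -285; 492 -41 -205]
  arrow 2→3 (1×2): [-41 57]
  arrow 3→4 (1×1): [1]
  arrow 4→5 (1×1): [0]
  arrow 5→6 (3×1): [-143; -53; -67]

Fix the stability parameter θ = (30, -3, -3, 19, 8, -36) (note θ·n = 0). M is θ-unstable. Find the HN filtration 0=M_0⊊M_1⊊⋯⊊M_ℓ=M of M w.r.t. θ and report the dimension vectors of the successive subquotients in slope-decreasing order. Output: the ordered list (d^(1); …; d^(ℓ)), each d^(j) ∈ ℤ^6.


Interval decomposition of M: I[1,1]^2, I[1,2], I[2,4], I[5,6], I[6,6]^2.
HN type (ℓ=6): μ^(1)=30; μ^(2)=19; μ^(3)=27/2; μ^(4)=-3; μ^(5)=-14; μ^(6)=-36

((2, 0, 0, 0, 0, 0); (0, 0, 0, 1, 0, 0); (1, 1, 0, 0, 0, 0); (0, 1, 1, 0, 0, 0); (0, 0, 0, 0, 1, 1); (0, 0, 0, 0, 0, 2))


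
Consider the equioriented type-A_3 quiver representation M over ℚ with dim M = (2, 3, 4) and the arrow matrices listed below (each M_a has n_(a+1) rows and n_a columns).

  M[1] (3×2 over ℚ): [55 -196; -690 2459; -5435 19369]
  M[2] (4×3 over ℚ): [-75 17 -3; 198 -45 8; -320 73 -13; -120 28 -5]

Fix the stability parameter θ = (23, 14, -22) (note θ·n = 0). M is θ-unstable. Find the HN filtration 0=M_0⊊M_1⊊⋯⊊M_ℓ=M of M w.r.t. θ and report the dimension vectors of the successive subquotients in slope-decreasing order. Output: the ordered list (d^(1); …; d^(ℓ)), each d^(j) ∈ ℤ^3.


Via rank(M_{q-1}∘⋯∘M_p): M ≅ I[1,3]^2, I[2,3], I[3,3].
μ_θ-semistable layers: μ^(1)=5; μ^(2)=-4; μ^(3)=-22

((2, 2, 2); (0, 1, 1); (0, 0, 1))


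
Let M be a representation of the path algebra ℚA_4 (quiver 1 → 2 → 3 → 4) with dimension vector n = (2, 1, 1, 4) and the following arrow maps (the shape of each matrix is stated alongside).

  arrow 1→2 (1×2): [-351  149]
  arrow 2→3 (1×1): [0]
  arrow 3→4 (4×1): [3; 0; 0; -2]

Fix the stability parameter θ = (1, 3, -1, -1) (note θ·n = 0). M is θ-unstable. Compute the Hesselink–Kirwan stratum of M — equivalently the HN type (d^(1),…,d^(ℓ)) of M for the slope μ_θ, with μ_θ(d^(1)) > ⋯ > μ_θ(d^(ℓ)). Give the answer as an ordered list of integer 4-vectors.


Via rank(M_{q-1}∘⋯∘M_p): M ≅ I[1,1], I[1,2], I[3,4], I[4,4]^3.
μ_θ-semistable layers: μ^(1)=3; μ^(2)=1; μ^(3)=-1

((0, 1, 0, 0); (2, 0, 0, 0); (0, 0, 1, 4))


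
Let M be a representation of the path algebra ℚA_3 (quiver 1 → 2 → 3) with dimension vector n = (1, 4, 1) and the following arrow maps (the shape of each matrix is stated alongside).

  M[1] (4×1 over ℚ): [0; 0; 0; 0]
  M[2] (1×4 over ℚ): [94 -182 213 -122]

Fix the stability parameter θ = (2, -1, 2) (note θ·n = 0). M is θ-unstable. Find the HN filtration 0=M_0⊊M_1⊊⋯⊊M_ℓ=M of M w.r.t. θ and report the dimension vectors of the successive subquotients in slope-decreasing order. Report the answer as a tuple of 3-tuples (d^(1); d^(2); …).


Barcode: M ≅ I[1,1], I[2,2]^3, I[2,3]. HN layers by μ_θ (2 steps, strictly decreasing):
  μ^(1)=2; μ^(2)=-1

((1, 0, 1); (0, 4, 0))


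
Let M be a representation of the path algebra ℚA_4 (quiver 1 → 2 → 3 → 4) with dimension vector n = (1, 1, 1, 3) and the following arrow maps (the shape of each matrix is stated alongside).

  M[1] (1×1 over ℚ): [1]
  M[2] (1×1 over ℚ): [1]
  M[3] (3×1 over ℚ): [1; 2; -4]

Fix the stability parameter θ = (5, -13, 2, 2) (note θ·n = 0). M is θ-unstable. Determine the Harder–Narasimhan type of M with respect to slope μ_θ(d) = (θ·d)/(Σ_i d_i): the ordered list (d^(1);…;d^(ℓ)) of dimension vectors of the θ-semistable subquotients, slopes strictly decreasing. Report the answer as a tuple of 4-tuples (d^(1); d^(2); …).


Barcode: M ≅ I[1,4], I[4,4]^2. HN layers by μ_θ (2 steps, strictly decreasing):
  μ^(1)=2; μ^(2)=-4

((0, 0, 1, 3); (1, 1, 0, 0))


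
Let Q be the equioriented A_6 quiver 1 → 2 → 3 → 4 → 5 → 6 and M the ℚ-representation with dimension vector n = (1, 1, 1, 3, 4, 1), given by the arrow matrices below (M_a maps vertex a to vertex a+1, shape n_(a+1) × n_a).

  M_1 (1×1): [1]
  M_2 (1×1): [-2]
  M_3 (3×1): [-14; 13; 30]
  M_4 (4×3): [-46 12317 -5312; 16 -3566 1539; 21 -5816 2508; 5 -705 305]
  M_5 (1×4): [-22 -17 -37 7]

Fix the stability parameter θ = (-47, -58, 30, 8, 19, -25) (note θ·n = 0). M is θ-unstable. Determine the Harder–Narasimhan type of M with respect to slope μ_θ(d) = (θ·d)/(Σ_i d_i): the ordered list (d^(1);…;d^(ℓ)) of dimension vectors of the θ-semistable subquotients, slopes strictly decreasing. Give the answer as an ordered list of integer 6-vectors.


Interval decomposition of M: I[1,6], I[4,5]^2, I[5,5].
HN type (ℓ=3): μ^(1)=19; μ^(2)=8; μ^(3)=-105/2

((0, 0, 0, 0, 3, 0); (0, 0, 1, 3, 1, 1); (1, 1, 0, 0, 0, 0))


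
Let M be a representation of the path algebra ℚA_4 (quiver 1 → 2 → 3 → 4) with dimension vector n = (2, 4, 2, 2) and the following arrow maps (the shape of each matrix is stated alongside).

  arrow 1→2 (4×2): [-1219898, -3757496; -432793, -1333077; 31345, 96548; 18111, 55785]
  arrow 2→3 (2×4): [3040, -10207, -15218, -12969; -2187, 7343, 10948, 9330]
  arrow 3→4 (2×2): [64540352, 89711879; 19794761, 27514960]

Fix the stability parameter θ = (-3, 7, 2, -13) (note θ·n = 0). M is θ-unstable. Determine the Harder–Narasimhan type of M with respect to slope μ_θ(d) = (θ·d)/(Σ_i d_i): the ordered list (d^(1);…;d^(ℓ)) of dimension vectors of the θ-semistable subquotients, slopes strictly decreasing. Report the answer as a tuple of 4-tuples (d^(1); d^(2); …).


Barcode: M ≅ I[1,2], I[1,4], I[2,2], I[2,4]. HN layers by μ_θ (3 steps, strictly decreasing):
  μ^(1)=7; μ^(2)=-4/3; μ^(3)=-3

((0, 2, 0, 0); (0, 2, 2, 2); (2, 0, 0, 0))
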